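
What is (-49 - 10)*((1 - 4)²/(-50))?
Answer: 531/50 ≈ 10.620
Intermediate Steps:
(-49 - 10)*((1 - 4)²/(-50)) = -59*(-3)²*(-1)/50 = -531*(-1)/50 = -59*(-9/50) = 531/50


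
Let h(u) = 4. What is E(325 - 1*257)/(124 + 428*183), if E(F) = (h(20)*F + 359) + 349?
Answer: 245/19612 ≈ 0.012492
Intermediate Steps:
E(F) = 708 + 4*F (E(F) = (4*F + 359) + 349 = (359 + 4*F) + 349 = 708 + 4*F)
E(325 - 1*257)/(124 + 428*183) = (708 + 4*(325 - 1*257))/(124 + 428*183) = (708 + 4*(325 - 257))/(124 + 78324) = (708 + 4*68)/78448 = (708 + 272)*(1/78448) = 980*(1/78448) = 245/19612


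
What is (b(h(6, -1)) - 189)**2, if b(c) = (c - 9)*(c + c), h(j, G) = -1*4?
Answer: 7225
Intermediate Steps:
h(j, G) = -4
b(c) = 2*c*(-9 + c) (b(c) = (-9 + c)*(2*c) = 2*c*(-9 + c))
(b(h(6, -1)) - 189)**2 = (2*(-4)*(-9 - 4) - 189)**2 = (2*(-4)*(-13) - 189)**2 = (104 - 189)**2 = (-85)**2 = 7225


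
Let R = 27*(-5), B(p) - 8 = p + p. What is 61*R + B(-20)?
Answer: -8267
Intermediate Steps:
B(p) = 8 + 2*p (B(p) = 8 + (p + p) = 8 + 2*p)
R = -135
61*R + B(-20) = 61*(-135) + (8 + 2*(-20)) = -8235 + (8 - 40) = -8235 - 32 = -8267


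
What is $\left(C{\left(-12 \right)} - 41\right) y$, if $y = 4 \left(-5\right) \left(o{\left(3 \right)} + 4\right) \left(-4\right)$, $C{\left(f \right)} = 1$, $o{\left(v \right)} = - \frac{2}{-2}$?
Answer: $-16000$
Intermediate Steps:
$o{\left(v \right)} = 1$ ($o{\left(v \right)} = \left(-2\right) \left(- \frac{1}{2}\right) = 1$)
$y = 400$ ($y = 4 \left(-5\right) \left(1 + 4\right) \left(-4\right) = - 20 \cdot 5 \left(-4\right) = \left(-20\right) \left(-20\right) = 400$)
$\left(C{\left(-12 \right)} - 41\right) y = \left(1 - 41\right) 400 = \left(-40\right) 400 = -16000$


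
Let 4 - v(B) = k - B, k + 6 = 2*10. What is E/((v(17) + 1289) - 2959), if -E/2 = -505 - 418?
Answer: -1846/1663 ≈ -1.1100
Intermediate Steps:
E = 1846 (E = -2*(-505 - 418) = -2*(-923) = 1846)
k = 14 (k = -6 + 2*10 = -6 + 20 = 14)
v(B) = -10 + B (v(B) = 4 - (14 - B) = 4 + (-14 + B) = -10 + B)
E/((v(17) + 1289) - 2959) = 1846/(((-10 + 17) + 1289) - 2959) = 1846/((7 + 1289) - 2959) = 1846/(1296 - 2959) = 1846/(-1663) = 1846*(-1/1663) = -1846/1663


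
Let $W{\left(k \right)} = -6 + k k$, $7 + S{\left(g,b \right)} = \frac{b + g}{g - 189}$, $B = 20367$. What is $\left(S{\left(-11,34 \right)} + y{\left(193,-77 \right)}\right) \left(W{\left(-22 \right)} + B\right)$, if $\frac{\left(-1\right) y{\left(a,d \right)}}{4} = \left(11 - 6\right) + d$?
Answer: $\frac{234201913}{40} \approx 5.855 \cdot 10^{6}$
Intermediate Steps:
$y{\left(a,d \right)} = -20 - 4 d$ ($y{\left(a,d \right)} = - 4 \left(\left(11 - 6\right) + d\right) = - 4 \left(5 + d\right) = -20 - 4 d$)
$S{\left(g,b \right)} = -7 + \frac{b + g}{-189 + g}$ ($S{\left(g,b \right)} = -7 + \frac{b + g}{g - 189} = -7 + \frac{b + g}{-189 + g}$)
$W{\left(k \right)} = -6 + k^{2}$
$\left(S{\left(-11,34 \right)} + y{\left(193,-77 \right)}\right) \left(W{\left(-22 \right)} + B\right) = \left(\frac{1323 + 34 - -66}{-189 - 11} - -288\right) \left(\left(-6 + \left(-22\right)^{2}\right) + 20367\right) = \left(\frac{1323 + 34 + 66}{-200} + \left(-20 + 308\right)\right) \left(\left(-6 + 484\right) + 20367\right) = \left(\left(- \frac{1}{200}\right) 1423 + 288\right) \left(478 + 20367\right) = \left(- \frac{1423}{200} + 288\right) 20845 = \frac{56177}{200} \cdot 20845 = \frac{234201913}{40}$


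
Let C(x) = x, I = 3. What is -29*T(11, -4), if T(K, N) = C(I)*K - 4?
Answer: -841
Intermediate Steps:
T(K, N) = -4 + 3*K (T(K, N) = 3*K - 4 = -4 + 3*K)
-29*T(11, -4) = -29*(-4 + 3*11) = -29*(-4 + 33) = -29*29 = -841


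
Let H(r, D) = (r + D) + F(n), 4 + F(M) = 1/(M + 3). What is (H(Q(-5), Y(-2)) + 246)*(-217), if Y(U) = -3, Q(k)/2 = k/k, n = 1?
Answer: -209405/4 ≈ -52351.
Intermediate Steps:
Q(k) = 2 (Q(k) = 2*(k/k) = 2*1 = 2)
F(M) = -4 + 1/(3 + M) (F(M) = -4 + 1/(M + 3) = -4 + 1/(3 + M))
H(r, D) = -15/4 + D + r (H(r, D) = (r + D) + (-11 - 4*1)/(3 + 1) = (D + r) + (-11 - 4)/4 = (D + r) + (¼)*(-15) = (D + r) - 15/4 = -15/4 + D + r)
(H(Q(-5), Y(-2)) + 246)*(-217) = ((-15/4 - 3 + 2) + 246)*(-217) = (-19/4 + 246)*(-217) = (965/4)*(-217) = -209405/4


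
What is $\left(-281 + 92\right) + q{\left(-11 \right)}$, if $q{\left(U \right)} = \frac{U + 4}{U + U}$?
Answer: $- \frac{4151}{22} \approx -188.68$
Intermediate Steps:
$q{\left(U \right)} = \frac{4 + U}{2 U}$
$\left(-281 + 92\right) + q{\left(-11 \right)} = \left(-281 + 92\right) + \frac{4 - 11}{2 \left(-11\right)} = -189 + \frac{1}{2} \left(- \frac{1}{11}\right) \left(-7\right) = -189 + \frac{7}{22} = - \frac{4151}{22}$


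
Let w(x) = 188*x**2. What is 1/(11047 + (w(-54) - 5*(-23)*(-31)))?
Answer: 1/555690 ≈ 1.7996e-6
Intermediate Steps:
1/(11047 + (w(-54) - 5*(-23)*(-31))) = 1/(11047 + (188*(-54)**2 - 5*(-23)*(-31))) = 1/(11047 + (188*2916 - (-115)*(-31))) = 1/(11047 + (548208 - 1*3565)) = 1/(11047 + (548208 - 3565)) = 1/(11047 + 544643) = 1/555690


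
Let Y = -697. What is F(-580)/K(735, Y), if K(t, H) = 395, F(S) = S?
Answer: -116/79 ≈ -1.4684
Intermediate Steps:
F(-580)/K(735, Y) = -580/395 = -580*1/395 = -116/79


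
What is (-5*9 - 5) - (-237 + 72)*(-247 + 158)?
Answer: -14735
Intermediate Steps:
(-5*9 - 5) - (-237 + 72)*(-247 + 158) = (-45 - 5) - (-165)*(-89) = -50 - 1*14685 = -50 - 14685 = -14735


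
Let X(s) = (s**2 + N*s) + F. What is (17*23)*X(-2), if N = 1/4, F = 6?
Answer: 7429/2 ≈ 3714.5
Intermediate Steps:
N = 1/4 ≈ 0.25000
X(s) = 6 + s**2 + s/4 (X(s) = (s**2 + s/4) + 6 = 6 + s**2 + s/4)
(17*23)*X(-2) = (17*23)*(6 + (-2)**2 + (1/4)*(-2)) = 391*(6 + 4 - 1/2) = 391*(19/2) = 7429/2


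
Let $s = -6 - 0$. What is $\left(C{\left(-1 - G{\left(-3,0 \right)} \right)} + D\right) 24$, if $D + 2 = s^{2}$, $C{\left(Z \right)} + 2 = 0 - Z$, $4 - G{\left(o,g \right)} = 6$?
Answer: $744$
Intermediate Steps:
$G{\left(o,g \right)} = -2$ ($G{\left(o,g \right)} = 4 - 6 = -2$)
$C{\left(Z \right)} = -2 - Z$ ($C{\left(Z \right)} = -2 + \left(0 - Z\right) = -2 - Z$)
$s = -6$ ($s = -6 + 0 = -6$)
$D = 34$ ($D = -2 + \left(-6\right)^{2} = -2 + 36 = 34$)
$\left(C{\left(-1 - G{\left(-3,0 \right)} \right)} + D\right) 24 = \left(\left(-2 - \left(-1 - -2\right)\right) + 34\right) 24 = \left(\left(-2 - \left(-1 + 2\right)\right) + 34\right) 24 = \left(\left(-2 - 1\right) + 34\right) 24 = \left(-3 + 34\right) 24 = 31 \cdot 24 = 744$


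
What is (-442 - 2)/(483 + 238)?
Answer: -444/721 ≈ -0.61581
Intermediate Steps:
(-442 - 2)/(483 + 238) = -444/721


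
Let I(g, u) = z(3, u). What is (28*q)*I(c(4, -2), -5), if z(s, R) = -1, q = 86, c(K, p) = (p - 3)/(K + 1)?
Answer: -2408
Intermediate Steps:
c(K, p) = (-3 + p)/(1 + K)
I(g, u) = -1
(28*q)*I(c(4, -2), -5) = (28*86)*(-1) = 2408*(-1) = -2408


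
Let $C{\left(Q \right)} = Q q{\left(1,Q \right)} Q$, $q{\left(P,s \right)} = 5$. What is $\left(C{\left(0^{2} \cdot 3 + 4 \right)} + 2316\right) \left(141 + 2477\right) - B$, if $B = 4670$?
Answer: $6268058$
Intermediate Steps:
$C{\left(Q \right)} = 5 Q^{2}$ ($C{\left(Q \right)} = Q 5 Q = 5 Q Q = 5 Q^{2}$)
$\left(C{\left(0^{2} \cdot 3 + 4 \right)} + 2316\right) \left(141 + 2477\right) - B = \left(5 \left(0^{2} \cdot 3 + 4\right)^{2} + 2316\right) \left(141 + 2477\right) - 4670 = \left(5 \left(0 \cdot 3 + 4\right)^{2} + 2316\right) 2618 - 4670 = \left(5 \left(0 + 4\right)^{2} + 2316\right) 2618 - 4670 = \left(5 \cdot 4^{2} + 2316\right) 2618 - 4670 = \left(5 \cdot 16 + 2316\right) 2618 - 4670 = \left(80 + 2316\right) 2618 - 4670 = 2396 \cdot 2618 - 4670 = 6272728 - 4670 = 6268058$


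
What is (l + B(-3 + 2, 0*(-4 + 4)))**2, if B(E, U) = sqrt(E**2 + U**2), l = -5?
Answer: 16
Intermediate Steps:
(l + B(-3 + 2, 0*(-4 + 4)))**2 = (-5 + sqrt((-3 + 2)**2 + (0*(-4 + 4))**2))**2 = (-5 + sqrt((-1)**2 + (0*0)**2))**2 = (-5 + sqrt(1 + 0**2))**2 = (-5 + sqrt(1 + 0))**2 = (-5 + sqrt(1))**2 = (-5 + 1)**2 = (-4)**2 = 16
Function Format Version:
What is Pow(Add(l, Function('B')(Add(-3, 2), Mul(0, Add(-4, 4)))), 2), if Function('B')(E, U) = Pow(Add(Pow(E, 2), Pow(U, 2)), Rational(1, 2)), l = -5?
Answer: 16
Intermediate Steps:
Pow(Add(l, Function('B')(Add(-3, 2), Mul(0, Add(-4, 4)))), 2) = Pow(Add(-5, Pow(Add(Pow(Add(-3, 2), 2), Pow(Mul(0, Add(-4, 4)), 2)), Rational(1, 2))), 2) = Pow(Add(-5, Pow(Add(Pow(-1, 2), Pow(Mul(0, 0), 2)), Rational(1, 2))), 2) = Pow(Add(-5, Pow(Add(1, Pow(0, 2)), Rational(1, 2))), 2) = Pow(Add(-5, Pow(Add(1, 0), Rational(1, 2))), 2) = Pow(Add(-5, Pow(1, Rational(1, 2))), 2) = Pow(Add(-5, 1), 2) = Pow(-4, 2) = 16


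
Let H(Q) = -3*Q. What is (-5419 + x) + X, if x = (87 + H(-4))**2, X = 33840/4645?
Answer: 4077646/929 ≈ 4389.3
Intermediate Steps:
X = 6768/929 (X = 33840*(1/4645) = 6768/929 ≈ 7.2853)
x = 9801 (x = (87 - 3*(-4))**2 = (87 + 12)**2 = 99**2 = 9801)
(-5419 + x) + X = (-5419 + 9801) + 6768/929 = 4382 + 6768/929 = 4077646/929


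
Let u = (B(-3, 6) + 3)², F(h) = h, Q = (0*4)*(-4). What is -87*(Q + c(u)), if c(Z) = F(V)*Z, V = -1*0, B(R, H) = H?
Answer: 0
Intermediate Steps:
Q = 0 (Q = 0*(-4) = 0)
V = 0
u = 81 (u = (6 + 3)² = 9² = 81)
c(Z) = 0 (c(Z) = 0*Z = 0)
-87*(Q + c(u)) = -87*(0 + 0) = -87*0 = 0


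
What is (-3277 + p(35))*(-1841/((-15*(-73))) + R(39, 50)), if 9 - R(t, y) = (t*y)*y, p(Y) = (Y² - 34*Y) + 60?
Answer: 339692774452/1095 ≈ 3.1022e+8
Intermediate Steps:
p(Y) = 60 + Y² - 34*Y
R(t, y) = 9 - t*y² (R(t, y) = 9 - t*y*y = 9 - t*y²)
(-3277 + p(35))*(-1841/((-15*(-73))) + R(39, 50)) = (-3277 + (60 + 35² - 34*35))*(-1841/((-15*(-73))) + (9 - 1*39*50²)) = (-3277 + (60 + 1225 - 1190))*(-1841/1095 + (9 - 1*39*2500)) = (-3277 + 95)*(-1841*1/1095 + (9 - 97500)) = -3182*(-1841/1095 - 97491) = -3182*(-106754486/1095) = 339692774452/1095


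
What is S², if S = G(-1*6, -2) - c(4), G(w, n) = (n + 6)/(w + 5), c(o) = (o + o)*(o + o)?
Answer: 4624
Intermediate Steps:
c(o) = 4*o² (c(o) = (2*o)*(2*o) = 4*o²)
G(w, n) = (6 + n)/(5 + w)
S = -68 (S = (6 - 2)/(5 - 1*6) - 4*4² = 4/(5 - 6) - 4*16 = 4/(-1) - 1*64 = -1*4 - 64 = -4 - 64 = -68)
S² = (-68)² = 4624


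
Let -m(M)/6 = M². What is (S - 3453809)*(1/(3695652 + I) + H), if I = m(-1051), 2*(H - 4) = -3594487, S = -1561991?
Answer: 13215187298433773600/1465977 ≈ 9.0146e+12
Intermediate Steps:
H = -3594479/2 (H = 4 + (½)*(-3594487) = 4 - 3594487/2 = -3594479/2 ≈ -1.7972e+6)
m(M) = -6*M²
I = -6627606 (I = -6*(-1051)² = -6*1104601 = -6627606)
(S - 3453809)*(1/(3695652 + I) + H) = (-1561991 - 3453809)*(1/(3695652 - 6627606) - 3594479/2) = -5015800*(1/(-2931954) - 3594479/2) = -5015800*(-1/2931954 - 3594479/2) = -5015800*(-2634711770492/1465977) = 13215187298433773600/1465977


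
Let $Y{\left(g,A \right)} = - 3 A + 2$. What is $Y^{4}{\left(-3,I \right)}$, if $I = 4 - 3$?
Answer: $1$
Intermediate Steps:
$I = 1$ ($I = 4 - 3 = 1$)
$Y{\left(g,A \right)} = 2 - 3 A$
$Y^{4}{\left(-3,I \right)} = \left(2 - 3\right)^{4} = \left(-1\right)^{4} = 1$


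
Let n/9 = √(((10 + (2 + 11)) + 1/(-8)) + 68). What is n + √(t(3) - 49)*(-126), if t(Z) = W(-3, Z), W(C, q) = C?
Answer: 9*√1454/4 - 252*I*√13 ≈ 85.796 - 908.6*I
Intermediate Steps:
t(Z) = -3
n = 9*√1454/4 (n = 9*√(((10 + (2 + 11)) + 1/(-8)) + 68) = 9*√(((10 + 13) - ⅛) + 68) = 9*√((23 - ⅛) + 68) = 9*√(183/8 + 68) = 9*√(727/8) = 9*(√1454/4) = 9*√1454/4 ≈ 85.796)
n + √(t(3) - 49)*(-126) = 9*√1454/4 + √(-3 - 49)*(-126) = 9*√1454/4 + √(-52)*(-126) = 9*√1454/4 + (2*I*√13)*(-126) = 9*√1454/4 - 252*I*√13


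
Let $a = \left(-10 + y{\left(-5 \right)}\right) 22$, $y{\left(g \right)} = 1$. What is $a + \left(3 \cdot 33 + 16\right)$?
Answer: $-83$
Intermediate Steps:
$a = -198$ ($a = \left(-10 + 1\right) 22 = \left(-9\right) 22 = -198$)
$a + \left(3 \cdot 33 + 16\right) = -198 + \left(3 \cdot 33 + 16\right) = -198 + \left(99 + 16\right) = -198 + 115 = -83$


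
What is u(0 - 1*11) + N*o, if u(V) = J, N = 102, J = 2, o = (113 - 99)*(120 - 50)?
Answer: 99962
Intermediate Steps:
o = 980 (o = 14*70 = 980)
u(V) = 2
u(0 - 1*11) + N*o = 2 + 102*980 = 2 + 99960 = 99962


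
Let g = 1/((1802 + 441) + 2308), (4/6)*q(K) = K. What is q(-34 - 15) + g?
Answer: -668995/9102 ≈ -73.500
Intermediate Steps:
q(K) = 3*K/2
g = 1/4551 (g = 1/(2243 + 2308) = 1/4551 ≈ 0.00021973)
q(-34 - 15) + g = 3*(-34 - 15)/2 + 1/4551 = (3/2)*(-49) + 1/4551 = -147/2 + 1/4551 = -668995/9102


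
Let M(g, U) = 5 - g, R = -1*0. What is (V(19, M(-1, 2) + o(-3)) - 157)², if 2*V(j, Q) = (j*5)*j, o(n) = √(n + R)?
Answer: 2223081/4 ≈ 5.5577e+5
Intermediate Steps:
R = 0
o(n) = √n (o(n) = √(n + 0) = √n)
V(j, Q) = 5*j²/2 (V(j, Q) = ((j*5)*j)/2 = ((5*j)*j)/2 = (5*j²)/2 = 5*j²/2)
(V(19, M(-1, 2) + o(-3)) - 157)² = ((5/2)*19² - 157)² = ((5/2)*361 - 157)² = (1805/2 - 157)² = (1491/2)² = 2223081/4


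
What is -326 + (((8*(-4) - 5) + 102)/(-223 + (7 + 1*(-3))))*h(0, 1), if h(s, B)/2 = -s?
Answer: -326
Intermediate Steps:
h(s, B) = -2*s (h(s, B) = 2*(-s) = -2*s)
-326 + (((8*(-4) - 5) + 102)/(-223 + (7 + 1*(-3))))*h(0, 1) = -326 + (((8*(-4) - 5) + 102)/(-223 + (7 + 1*(-3))))*(-2*0) = -326 + (((-32 - 5) + 102)/(-223 + (7 - 3)))*0 = -326 + ((-37 + 102)/(-223 + 4))*0 = -326 + (65/(-219))*0 = -326 + (65*(-1/219))*0 = -326 - 65/219*0 = -326 + 0 = -326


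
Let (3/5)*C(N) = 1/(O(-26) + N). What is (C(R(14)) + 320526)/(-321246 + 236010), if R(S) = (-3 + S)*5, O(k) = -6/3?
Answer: -50963639/13552524 ≈ -3.7605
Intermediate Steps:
O(k) = -2 (O(k) = -6*⅓ = -2)
R(S) = -15 + 5*S
C(N) = 5/(3*(-2 + N))
(C(R(14)) + 320526)/(-321246 + 236010) = (5/(3*(-2 + (-15 + 5*14))) + 320526)/(-321246 + 236010) = (5/(3*(-2 + (-15 + 70))) + 320526)/(-85236) = (5/(3*(-2 + 55)) + 320526)*(-1/85236) = ((5/3)/53 + 320526)*(-1/85236) = ((5/3)*(1/53) + 320526)*(-1/85236) = (5/159 + 320526)*(-1/85236) = (50963639/159)*(-1/85236) = -50963639/13552524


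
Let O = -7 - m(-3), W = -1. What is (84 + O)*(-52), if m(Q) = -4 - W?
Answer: -4160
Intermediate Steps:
m(Q) = -3 (m(Q) = -4 - 1*(-1) = -4 + 1 = -3)
O = -4 (O = -7 - 1*(-3) = -7 + 3 = -4)
(84 + O)*(-52) = (84 - 4)*(-52) = 80*(-52) = -4160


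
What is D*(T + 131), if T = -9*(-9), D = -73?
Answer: -15476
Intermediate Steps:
T = 81
D*(T + 131) = -73*(81 + 131) = -73*212 = -15476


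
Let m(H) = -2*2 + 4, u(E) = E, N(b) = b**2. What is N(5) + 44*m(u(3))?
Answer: 25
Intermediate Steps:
m(H) = 0 (m(H) = -4 + 4 = 0)
N(5) + 44*m(u(3)) = 5**2 + 44*0 = 25 + 0 = 25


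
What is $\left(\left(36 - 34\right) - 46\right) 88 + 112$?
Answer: $-3760$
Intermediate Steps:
$\left(\left(36 - 34\right) - 46\right) 88 + 112 = \left(2 - 46\right) 88 + 112 = \left(-44\right) 88 + 112 = -3872 + 112 = -3760$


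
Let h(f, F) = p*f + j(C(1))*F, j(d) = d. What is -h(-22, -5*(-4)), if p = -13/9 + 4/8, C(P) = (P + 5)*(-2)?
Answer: 1973/9 ≈ 219.22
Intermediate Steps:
C(P) = -10 - 2*P (C(P) = (5 + P)*(-2) = -10 - 2*P)
p = -17/18 (p = -13*⅑ + 4*(⅛) = -13/9 + ½ = -17/18 ≈ -0.94444)
h(f, F) = -12*F - 17*f/18 (h(f, F) = -17*f/18 + (-10 - 2*1)*F = -17*f/18 + (-10 - 2)*F = -17*f/18 - 12*F = -12*F - 17*f/18)
-h(-22, -5*(-4)) = -(-(-60)*(-4) - 17/18*(-22)) = -(-12*20 + 187/9) = -(-240 + 187/9) = -1*(-1973/9) = 1973/9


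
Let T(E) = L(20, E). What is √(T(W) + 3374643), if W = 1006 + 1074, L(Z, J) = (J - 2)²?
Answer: √7692727 ≈ 2773.6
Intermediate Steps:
L(Z, J) = (-2 + J)²
W = 2080
T(E) = (-2 + E)²
√(T(W) + 3374643) = √((-2 + 2080)² + 3374643) = √(2078² + 3374643) = √(4318084 + 3374643) = √7692727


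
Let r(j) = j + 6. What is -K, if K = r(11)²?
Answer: -289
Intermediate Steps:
r(j) = 6 + j
K = 289 (K = (6 + 11)² = 17² = 289)
-K = -1*289 = -289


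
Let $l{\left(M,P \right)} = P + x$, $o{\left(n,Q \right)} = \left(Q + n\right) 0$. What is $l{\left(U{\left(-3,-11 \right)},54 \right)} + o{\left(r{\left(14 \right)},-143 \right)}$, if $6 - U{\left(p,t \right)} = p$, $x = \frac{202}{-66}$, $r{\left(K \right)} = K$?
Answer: $\frac{1681}{33} \approx 50.939$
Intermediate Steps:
$x = - \frac{101}{33}$ ($x = 202 \left(- \frac{1}{66}\right) = - \frac{101}{33} \approx -3.0606$)
$U{\left(p,t \right)} = 6 - p$
$o{\left(n,Q \right)} = 0$
$l{\left(M,P \right)} = - \frac{101}{33} + P$ ($l{\left(M,P \right)} = P - \frac{101}{33} = - \frac{101}{33} + P$)
$l{\left(U{\left(-3,-11 \right)},54 \right)} + o{\left(r{\left(14 \right)},-143 \right)} = \left(- \frac{101}{33} + 54\right) + 0 = \frac{1681}{33} + 0 = \frac{1681}{33}$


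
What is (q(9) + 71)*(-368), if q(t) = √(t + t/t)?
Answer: -26128 - 368*√10 ≈ -27292.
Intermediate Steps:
q(t) = √(1 + t) (q(t) = √(t + 1) = √(1 + t))
(q(9) + 71)*(-368) = (√(1 + 9) + 71)*(-368) = (√10 + 71)*(-368) = (71 + √10)*(-368) = -26128 - 368*√10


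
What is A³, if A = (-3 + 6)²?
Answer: 729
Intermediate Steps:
A = 9 (A = 3² = 9)
A³ = 9³ = 729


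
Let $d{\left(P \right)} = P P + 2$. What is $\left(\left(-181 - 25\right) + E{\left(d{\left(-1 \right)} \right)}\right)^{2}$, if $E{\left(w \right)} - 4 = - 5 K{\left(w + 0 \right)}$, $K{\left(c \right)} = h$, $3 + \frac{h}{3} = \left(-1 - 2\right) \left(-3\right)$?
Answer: $85264$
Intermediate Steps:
$d{\left(P \right)} = 2 + P^{2}$ ($d{\left(P \right)} = P^{2} + 2 = 2 + P^{2}$)
$h = 18$ ($h = -9 + 3 \left(-1 - 2\right) \left(-3\right) = -9 + 3 \left(\left(-3\right) \left(-3\right)\right) = -9 + 3 \cdot 9 = -9 + 27 = 18$)
$K{\left(c \right)} = 18$
$E{\left(w \right)} = -86$ ($E{\left(w \right)} = 4 - 90 = -86$)
$\left(\left(-181 - 25\right) + E{\left(d{\left(-1 \right)} \right)}\right)^{2} = \left(\left(-181 - 25\right) - 86\right)^{2} = \left(-206 - 86\right)^{2} = \left(-292\right)^{2} = 85264$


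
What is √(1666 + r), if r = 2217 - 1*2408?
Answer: 5*√59 ≈ 38.406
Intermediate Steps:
r = -191 (r = 2217 - 2408 = -191)
√(1666 + r) = √(1666 - 191) = √1475 = 5*√59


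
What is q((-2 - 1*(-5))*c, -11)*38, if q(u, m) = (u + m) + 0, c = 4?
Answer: 38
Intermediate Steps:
q(u, m) = m + u (q(u, m) = (m + u) + 0 = m + u)
q((-2 - 1*(-5))*c, -11)*38 = (-11 + (-2 - 1*(-5))*4)*38 = (-11 + (-2 + 5)*4)*38 = (-11 + 3*4)*38 = (-11 + 12)*38 = 1*38 = 38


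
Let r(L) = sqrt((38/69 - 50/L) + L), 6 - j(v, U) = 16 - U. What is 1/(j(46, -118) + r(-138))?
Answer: -2944/379985 - I*sqrt(72519)/379985 ≈ -0.0077477 - 0.0007087*I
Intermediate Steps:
j(v, U) = -10 + U (j(v, U) = 6 - (16 - U) = 6 + (-16 + U) = -10 + U)
r(L) = sqrt(38/69 + L - 50/L) (r(L) = sqrt((38*(1/69) - 50/L) + L) = sqrt((38/69 - 50/L) + L) = sqrt(38/69 + L - 50/L))
1/(j(46, -118) + r(-138)) = 1/((-10 - 118) + sqrt(2622 - 238050/(-138) + 4761*(-138))/69) = 1/(-128 + sqrt(2622 - 238050*(-1/138) - 657018)/69) = 1/(-128 + sqrt(2622 + 1725 - 657018)/69) = 1/(-128 + sqrt(-652671)/69) = 1/(-128 + (3*I*sqrt(72519))/69) = 1/(-128 + I*sqrt(72519)/23)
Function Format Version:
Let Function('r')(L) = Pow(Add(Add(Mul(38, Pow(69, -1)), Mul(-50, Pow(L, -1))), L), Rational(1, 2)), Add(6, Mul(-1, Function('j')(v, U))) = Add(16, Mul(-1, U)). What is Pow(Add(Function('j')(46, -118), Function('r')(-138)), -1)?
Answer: Add(Rational(-2944, 379985), Mul(Rational(-1, 379985), I, Pow(72519, Rational(1, 2)))) ≈ Add(-0.0077477, Mul(-0.00070870, I))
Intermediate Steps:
Function('j')(v, U) = Add(-10, U) (Function('j')(v, U) = Add(6, Mul(-1, Add(16, Mul(-1, U)))) = Add(6, Add(-16, U)) = Add(-10, U))
Function('r')(L) = Pow(Add(Rational(38, 69), L, Mul(-50, Pow(L, -1))), Rational(1, 2)) (Function('r')(L) = Pow(Add(Add(Mul(38, Rational(1, 69)), Mul(-50, Pow(L, -1))), L), Rational(1, 2)) = Pow(Add(Add(Rational(38, 69), Mul(-50, Pow(L, -1))), L), Rational(1, 2)) = Pow(Add(Rational(38, 69), L, Mul(-50, Pow(L, -1))), Rational(1, 2)))
Pow(Add(Function('j')(46, -118), Function('r')(-138)), -1) = Pow(Add(Add(-10, -118), Mul(Rational(1, 69), Pow(Add(2622, Mul(-238050, Pow(-138, -1)), Mul(4761, -138)), Rational(1, 2)))), -1) = Pow(Add(-128, Mul(Rational(1, 69), Pow(Add(2622, Mul(-238050, Rational(-1, 138)), -657018), Rational(1, 2)))), -1) = Pow(Add(-128, Mul(Rational(1, 69), Pow(Add(2622, 1725, -657018), Rational(1, 2)))), -1) = Pow(Add(-128, Mul(Rational(1, 69), Pow(-652671, Rational(1, 2)))), -1) = Pow(Add(-128, Mul(Rational(1, 69), Mul(3, I, Pow(72519, Rational(1, 2))))), -1) = Pow(Add(-128, Mul(Rational(1, 23), I, Pow(72519, Rational(1, 2)))), -1)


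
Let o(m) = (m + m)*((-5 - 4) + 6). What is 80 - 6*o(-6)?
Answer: -136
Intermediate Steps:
o(m) = -6*m (o(m) = (2*m)*(-9 + 6) = (2*m)*(-3) = -6*m)
80 - 6*o(-6) = 80 - (-36)*(-6) = 80 - 6*36 = 80 - 216 = -136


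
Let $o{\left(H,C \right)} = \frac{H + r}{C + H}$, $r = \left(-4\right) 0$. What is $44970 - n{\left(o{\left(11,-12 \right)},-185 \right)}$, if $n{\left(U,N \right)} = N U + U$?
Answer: $42946$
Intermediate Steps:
$r = 0$
$o{\left(H,C \right)} = \frac{H}{C + H}$ ($o{\left(H,C \right)} = \frac{H + 0}{C + H} = \frac{H}{C + H}$)
$n{\left(U,N \right)} = U + N U$
$44970 - n{\left(o{\left(11,-12 \right)},-185 \right)} = 44970 - \frac{11}{-12 + 11} \left(1 - 185\right) = 44970 - \frac{11}{-1} \left(-184\right) = 44970 - 11 \left(-1\right) \left(-184\right) = 44970 - \left(-11\right) \left(-184\right) = 44970 - 2024 = 42946$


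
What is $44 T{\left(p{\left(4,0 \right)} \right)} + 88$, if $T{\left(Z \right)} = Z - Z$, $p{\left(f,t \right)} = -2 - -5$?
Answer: $88$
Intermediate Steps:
$p{\left(f,t \right)} = 3$ ($p{\left(f,t \right)} = -2 + 5 = 3$)
$T{\left(Z \right)} = 0$
$44 T{\left(p{\left(4,0 \right)} \right)} + 88 = 44 \cdot 0 + 88 = 0 + 88 = 88$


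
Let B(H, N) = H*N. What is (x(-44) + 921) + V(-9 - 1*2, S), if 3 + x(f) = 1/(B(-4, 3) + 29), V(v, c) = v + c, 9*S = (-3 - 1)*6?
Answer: 46124/51 ≈ 904.39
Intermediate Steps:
S = -8/3 (S = ((-3 - 1)*6)/9 = (-4*6)/9 = (⅑)*(-24) = -8/3 ≈ -2.6667)
V(v, c) = c + v
x(f) = -50/17 (x(f) = -3 + 1/(-4*3 + 29) = -3 + 1/(-12 + 29) = -3 + 1/17 = -50/17)
(x(-44) + 921) + V(-9 - 1*2, S) = (-50/17 + 921) + (-8/3 + (-9 - 1*2)) = 15607/17 + (-8/3 + (-9 - 2)) = 15607/17 + (-8/3 - 11) = 15607/17 - 41/3 = 46124/51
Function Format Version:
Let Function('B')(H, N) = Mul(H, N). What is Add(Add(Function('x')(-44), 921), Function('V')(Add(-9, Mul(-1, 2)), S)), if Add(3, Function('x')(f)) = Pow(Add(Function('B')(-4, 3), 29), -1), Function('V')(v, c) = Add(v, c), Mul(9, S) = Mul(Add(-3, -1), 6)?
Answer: Rational(46124, 51) ≈ 904.39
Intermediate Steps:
S = Rational(-8, 3) (S = Mul(Rational(1, 9), Mul(Add(-3, -1), 6)) = Mul(Rational(1, 9), Mul(-4, 6)) = Mul(Rational(1, 9), -24) = Rational(-8, 3) ≈ -2.6667)
Function('V')(v, c) = Add(c, v)
Function('x')(f) = Rational(-50, 17) (Function('x')(f) = Add(-3, Pow(Add(Mul(-4, 3), 29), -1)) = Add(-3, Pow(Add(-12, 29), -1)) = Add(-3, Pow(17, -1)) = Add(-3, Rational(1, 17)) = Rational(-50, 17))
Add(Add(Function('x')(-44), 921), Function('V')(Add(-9, Mul(-1, 2)), S)) = Add(Add(Rational(-50, 17), 921), Add(Rational(-8, 3), Add(-9, Mul(-1, 2)))) = Add(Rational(15607, 17), Add(Rational(-8, 3), Add(-9, -2))) = Add(Rational(15607, 17), Add(Rational(-8, 3), -11)) = Add(Rational(15607, 17), Rational(-41, 3)) = Rational(46124, 51)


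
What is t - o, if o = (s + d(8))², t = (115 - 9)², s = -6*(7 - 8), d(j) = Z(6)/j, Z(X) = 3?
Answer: 716503/64 ≈ 11195.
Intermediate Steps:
d(j) = 3/j
s = 6 (s = -6*(-1) = 6)
t = 11236 (t = 106² = 11236)
o = 2601/64 (o = (6 + 3/8)² = (51/8)² = 2601/64 ≈ 40.641)
t - o = 11236 - 1*2601/64 = 11236 - 2601/64 = 716503/64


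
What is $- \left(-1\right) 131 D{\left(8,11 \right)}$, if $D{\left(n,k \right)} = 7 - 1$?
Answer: $786$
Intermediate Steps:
$D{\left(n,k \right)} = 6$ ($D{\left(n,k \right)} = 7 - 1 = 6$)
$- \left(-1\right) 131 D{\left(8,11 \right)} = - \left(-1\right) 131 \cdot 6 = - \left(-131\right) 6 = \left(-1\right) \left(-786\right) = 786$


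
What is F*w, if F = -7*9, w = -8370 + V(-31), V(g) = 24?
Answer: 525798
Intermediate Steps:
w = -8346 (w = -8370 + 24 = -8346)
F = -63
F*w = -63*(-8346) = 525798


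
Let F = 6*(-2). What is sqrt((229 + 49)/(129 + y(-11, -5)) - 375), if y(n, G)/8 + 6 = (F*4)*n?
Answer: I*sqrt(6948687585)/4305 ≈ 19.363*I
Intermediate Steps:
F = -12
y(n, G) = -48 - 384*n (y(n, G) = -48 + 8*((-12*4)*n) = -48 + 8*(-48*n) = -48 - 384*n)
sqrt((229 + 49)/(129 + y(-11, -5)) - 375) = sqrt((229 + 49)/(129 + (-48 - 384*(-11))) - 375) = sqrt(278/(129 + (-48 + 4224)) - 375) = sqrt(278/(129 + 4176) - 375) = sqrt(278/4305 - 375) = sqrt(-1614097/4305) = I*sqrt(6948687585)/4305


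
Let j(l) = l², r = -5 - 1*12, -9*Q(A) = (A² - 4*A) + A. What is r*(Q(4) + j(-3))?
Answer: -1309/9 ≈ -145.44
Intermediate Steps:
Q(A) = -A²/9 + A/3 (Q(A) = -((A² - 4*A) + A)/9 = -(A² - 3*A)/9 = -A²/9 + A/3)
r = -17 (r = -5 - 12 = -17)
r*(Q(4) + j(-3)) = -17*((⅑)*4*(3 - 1*4) + (-3)²) = -17*((⅑)*4*(3 - 4) + 9) = -17*((⅑)*4*(-1) + 9) = -17*(-4/9 + 9) = -17*77/9 = -1309/9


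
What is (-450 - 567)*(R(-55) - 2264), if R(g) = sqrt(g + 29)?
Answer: 2302488 - 1017*I*sqrt(26) ≈ 2.3025e+6 - 5185.7*I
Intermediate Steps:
R(g) = sqrt(29 + g)
(-450 - 567)*(R(-55) - 2264) = (-450 - 567)*(sqrt(29 - 55) - 2264) = -1017*(sqrt(-26) - 2264) = -1017*(I*sqrt(26) - 2264) = -1017*(-2264 + I*sqrt(26)) = 2302488 - 1017*I*sqrt(26)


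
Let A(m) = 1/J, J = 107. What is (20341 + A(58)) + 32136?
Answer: 5615040/107 ≈ 52477.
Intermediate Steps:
A(m) = 1/107
(20341 + A(58)) + 32136 = (20341 + 1/107) + 32136 = 2176488/107 + 32136 = 5615040/107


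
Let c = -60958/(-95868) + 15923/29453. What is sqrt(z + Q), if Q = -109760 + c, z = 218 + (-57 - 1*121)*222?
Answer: I*sqrt(33010778794978904132266)/470600034 ≈ 386.08*I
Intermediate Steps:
c = 1660951069/1411800102 (c = -60958*(-1/95868) + 15923*(1/29453) = 30479/47934 + 15923/29453 = 1660951069/1411800102 ≈ 1.1765)
z = -39298 (z = 218 + (-57 - 121)*222 = 218 - 178*222 = 218 - 39516 = -39298)
Q = -154957518244451/1411800102 (Q = -109760 + 1660951069/1411800102 = -154957518244451/1411800102 ≈ -1.0976e+5)
sqrt(z + Q) = sqrt(-39298 - 154957518244451/1411800102) = sqrt(-210438438652847/1411800102) = I*sqrt(33010778794978904132266)/470600034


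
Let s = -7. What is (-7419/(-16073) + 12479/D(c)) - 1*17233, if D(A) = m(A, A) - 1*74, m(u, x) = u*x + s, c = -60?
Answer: -974487083243/56560887 ≈ -17229.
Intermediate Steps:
m(u, x) = -7 + u*x (m(u, x) = u*x - 7 = -7 + u*x)
D(A) = -81 + A² (D(A) = (-7 + A*A) - 1*74 = (-7 + A²) - 74 = -81 + A²)
(-7419/(-16073) + 12479/D(c)) - 1*17233 = (-7419/(-16073) + 12479/(-81 + (-60)²)) - 1*17233 = (-7419*(-1/16073) + 12479/(-81 + 3600)) - 17233 = (7419/16073 + 12479/3519) - 17233 = 226682428/56560887 - 17233 = -974487083243/56560887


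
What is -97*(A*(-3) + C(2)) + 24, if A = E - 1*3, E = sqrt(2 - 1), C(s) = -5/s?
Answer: -631/2 ≈ -315.50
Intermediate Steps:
E = 1 (E = sqrt(1) = 1)
A = -2 (A = 1 - 1*3 = 1 - 3 = -2)
-97*(A*(-3) + C(2)) + 24 = -97*(-2*(-3) - 5/2) + 24 = -97*(6 - 5*1/2) + 24 = -97*(6 - 5/2) + 24 = -97*7/2 + 24 = -679/2 + 24 = -631/2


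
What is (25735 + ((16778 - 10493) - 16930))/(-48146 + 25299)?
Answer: -15090/22847 ≈ -0.66048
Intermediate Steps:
(25735 + ((16778 - 10493) - 16930))/(-48146 + 25299) = (25735 + (6285 - 16930))/(-22847) = (25735 - 10645)*(-1/22847) = 15090*(-1/22847) = -15090/22847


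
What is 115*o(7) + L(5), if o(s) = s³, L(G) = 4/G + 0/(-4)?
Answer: 197229/5 ≈ 39446.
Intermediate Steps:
L(G) = 4/G (L(G) = 4/G + 0*(-¼) = 4/G + 0 = 4/G)
115*o(7) + L(5) = 115*7³ + 4/5 = 115*343 + 4*(⅕) = 39445 + ⅘ = 197229/5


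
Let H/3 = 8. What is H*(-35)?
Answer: -840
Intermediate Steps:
H = 24 (H = 3*8 = 24)
H*(-35) = 24*(-35) = -840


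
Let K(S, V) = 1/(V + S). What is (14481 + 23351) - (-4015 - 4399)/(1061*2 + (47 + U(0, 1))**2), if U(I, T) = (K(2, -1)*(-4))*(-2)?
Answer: 194729718/5147 ≈ 37834.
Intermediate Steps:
K(S, V) = 1/(S + V)
U(I, T) = 8 (U(I, T) = (-4/(2 - 1))*(-2) = (-4/1)*(-2) = (1*(-4))*(-2) = -4*(-2) = 8)
(14481 + 23351) - (-4015 - 4399)/(1061*2 + (47 + U(0, 1))**2) = (14481 + 23351) - (-4015 - 4399)/(1061*2 + (47 + 8)**2) = 37832 - (-8414)/(2122 + 55**2) = 37832 - (-8414)/(2122 + 3025) = 37832 - (-8414)/5147 = 37832 - 1*(-8414/5147) = 37832 + 8414/5147 = 194729718/5147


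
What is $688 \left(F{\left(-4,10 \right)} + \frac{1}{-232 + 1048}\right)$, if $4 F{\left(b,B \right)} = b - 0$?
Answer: $- \frac{35045}{51} \approx -687.16$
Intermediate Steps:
$F{\left(b,B \right)} = \frac{b}{4}$ ($F{\left(b,B \right)} = \frac{b - 0}{4} = \frac{b + 0}{4} = \frac{b}{4}$)
$688 \left(F{\left(-4,10 \right)} + \frac{1}{-232 + 1048}\right) = 688 \left(\frac{1}{4} \left(-4\right) + \frac{1}{-232 + 1048}\right) = 688 \left(-1 + \frac{1}{816}\right) = 688 \left(- \frac{815}{816}\right) = - \frac{35045}{51}$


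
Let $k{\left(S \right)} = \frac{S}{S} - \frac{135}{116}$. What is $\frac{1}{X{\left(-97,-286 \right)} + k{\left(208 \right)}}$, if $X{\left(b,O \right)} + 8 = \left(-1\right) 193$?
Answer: $- \frac{116}{23335} \approx -0.0049711$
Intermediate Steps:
$X{\left(b,O \right)} = -201$ ($X{\left(b,O \right)} = -8 - 193 = -201$)
$k{\left(S \right)} = - \frac{19}{116}$ ($k{\left(S \right)} = 1 - \frac{135}{116} = - \frac{19}{116}$)
$\frac{1}{X{\left(-97,-286 \right)} + k{\left(208 \right)}} = \frac{1}{-201 - \frac{19}{116}} = \frac{1}{- \frac{23335}{116}} = - \frac{116}{23335}$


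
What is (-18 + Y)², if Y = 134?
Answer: 13456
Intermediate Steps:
(-18 + Y)² = (-18 + 134)² = 116² = 13456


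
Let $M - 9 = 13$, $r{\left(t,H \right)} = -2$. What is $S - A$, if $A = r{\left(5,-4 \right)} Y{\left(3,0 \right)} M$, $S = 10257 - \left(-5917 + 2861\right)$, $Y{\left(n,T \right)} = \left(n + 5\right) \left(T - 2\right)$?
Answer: $12609$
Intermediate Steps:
$M = 22$ ($M = 9 + 13 = 22$)
$Y{\left(n,T \right)} = \left(-2 + T\right) \left(5 + n\right)$ ($Y{\left(n,T \right)} = \left(5 + n\right) \left(-2 + T\right) = \left(-2 + T\right) \left(5 + n\right)$)
$S = 13313$ ($S = 10257 - -3056 = 10257 + 3056 = 13313$)
$A = 704$ ($A = - 2 \left(-10 - 6 + 5 \cdot 0 + 0 \cdot 3\right) 22 = - 2 \left(-10 - 6 + 0 + 0\right) 22 = \left(-2\right) \left(-16\right) 22 = 32 \cdot 22 = 704$)
$S - A = 13313 - 704 = 12609$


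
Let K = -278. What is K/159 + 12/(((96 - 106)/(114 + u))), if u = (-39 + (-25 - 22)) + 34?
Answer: -60538/795 ≈ -76.148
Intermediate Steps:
u = -52 (u = (-39 - 47) + 34 = -86 + 34 = -52)
K/159 + 12/(((96 - 106)/(114 + u))) = -278/159 + 12/(((96 - 106)/(114 - 52))) = -278*1/159 + 12/((-10/62)) = -278/159 + 12/((-10*1/62)) = -278/159 + 12/(-5/31) = -278/159 + 12*(-31/5) = -278/159 - 372/5 = -60538/795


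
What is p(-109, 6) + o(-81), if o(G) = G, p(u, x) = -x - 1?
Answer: -88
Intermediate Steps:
p(u, x) = -1 - x
p(-109, 6) + o(-81) = (-1 - 1*6) - 81 = (-1 - 6) - 81 = -7 - 81 = -88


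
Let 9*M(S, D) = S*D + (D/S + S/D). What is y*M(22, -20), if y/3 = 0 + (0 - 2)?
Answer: 16207/55 ≈ 294.67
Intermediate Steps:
M(S, D) = D*S/9 + D/(9*S) + S/(9*D) (M(S, D) = (S*D + (D/S + S/D))/9 = (D*S + (D/S + S/D))/9 = (D*S + D/S + S/D)/9 = D*S/9 + D/(9*S) + S/(9*D))
y = -6 (y = 3*(0 + (0 - 2)) = 3*(0 - 2) = 3*(-2) = -6)
y*M(22, -20) = -6*((1/9)*(-20)*22 + (1/9)*(-20)/22 + (1/9)*22/(-20)) = -6*(-440/9 + (1/9)*(-20)*(1/22) + (1/9)*22*(-1/20)) = -6*(-440/9 - 10/99 - 11/90) = -6*(-16207/330) = 16207/55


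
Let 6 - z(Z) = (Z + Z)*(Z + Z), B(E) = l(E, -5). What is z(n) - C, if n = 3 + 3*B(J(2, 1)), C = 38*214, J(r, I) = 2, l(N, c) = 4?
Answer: -9026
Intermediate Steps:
B(E) = 4
C = 8132
n = 15 (n = 3 + 3*4 = 3 + 12 = 15)
z(Z) = 6 - 4*Z² (z(Z) = 6 - (Z + Z)*(Z + Z) = 6 - 2*Z*2*Z = 6 - 4*Z²)
z(n) - C = (6 - 4*15²) - 1*8132 = (6 - 4*225) - 8132 = (6 - 900) - 8132 = -894 - 8132 = -9026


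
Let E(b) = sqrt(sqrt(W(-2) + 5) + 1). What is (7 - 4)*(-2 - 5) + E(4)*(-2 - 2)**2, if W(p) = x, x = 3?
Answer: -21 + 16*sqrt(1 + 2*sqrt(2)) ≈ 10.306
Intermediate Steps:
W(p) = 3
E(b) = sqrt(1 + 2*sqrt(2)) (E(b) = sqrt(sqrt(3 + 5) + 1) = sqrt(sqrt(8) + 1) = sqrt(2*sqrt(2) + 1) = sqrt(1 + 2*sqrt(2)))
(7 - 4)*(-2 - 5) + E(4)*(-2 - 2)**2 = (7 - 4)*(-2 - 5) + sqrt(1 + 2*sqrt(2))*(-2 - 2)**2 = 3*(-7) + sqrt(1 + 2*sqrt(2))*(-4)**2 = -21 + sqrt(1 + 2*sqrt(2))*16 = -21 + 16*sqrt(1 + 2*sqrt(2))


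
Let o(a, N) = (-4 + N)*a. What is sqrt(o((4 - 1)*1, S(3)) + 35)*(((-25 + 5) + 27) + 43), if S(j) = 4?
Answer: 50*sqrt(35) ≈ 295.80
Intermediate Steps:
o(a, N) = a*(-4 + N)
sqrt(o((4 - 1)*1, S(3)) + 35)*(((-25 + 5) + 27) + 43) = sqrt(((4 - 1)*1)*(-4 + 4) + 35)*(((-25 + 5) + 27) + 43) = sqrt((3*1)*0 + 35)*((-20 + 27) + 43) = sqrt(3*0 + 35)*(7 + 43) = sqrt(0 + 35)*50 = sqrt(35)*50 = 50*sqrt(35)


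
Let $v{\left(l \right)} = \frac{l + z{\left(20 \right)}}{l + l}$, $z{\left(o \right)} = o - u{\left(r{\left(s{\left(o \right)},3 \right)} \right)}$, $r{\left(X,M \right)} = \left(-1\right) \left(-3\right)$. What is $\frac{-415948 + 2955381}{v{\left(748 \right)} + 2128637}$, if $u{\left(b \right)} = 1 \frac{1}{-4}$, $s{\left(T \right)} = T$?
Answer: $\frac{15195967072}{12737766881} \approx 1.193$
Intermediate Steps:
$r{\left(X,M \right)} = 3$
$u{\left(b \right)} = - \frac{1}{4}$ ($u{\left(b \right)} = 1 \left(- \frac{1}{4}\right) = - \frac{1}{4}$)
$z{\left(o \right)} = \frac{1}{4} + o$ ($z{\left(o \right)} = o - - \frac{1}{4} = o + \frac{1}{4} = \frac{1}{4} + o$)
$v{\left(l \right)} = \frac{\frac{81}{4} + l}{2 l}$ ($v{\left(l \right)} = \frac{l + \left(\frac{1}{4} + 20\right)}{l + l} = \frac{l + \frac{81}{4}}{2 l} = \left(\frac{81}{4} + l\right) \frac{1}{2 l} = \frac{\frac{81}{4} + l}{2 l}$)
$\frac{-415948 + 2955381}{v{\left(748 \right)} + 2128637} = \frac{-415948 + 2955381}{\frac{81 + 4 \cdot 748}{8 \cdot 748} + 2128637} = \frac{2539433}{\frac{1}{8} \cdot \frac{1}{748} \left(81 + 2992\right) + 2128637} = \frac{2539433}{\frac{1}{8} \cdot \frac{1}{748} \cdot 3073 + 2128637} = \frac{2539433}{\frac{3073}{5984} + 2128637} = \frac{2539433}{\frac{12737766881}{5984}} = 2539433 \cdot \frac{5984}{12737766881} = \frac{15195967072}{12737766881}$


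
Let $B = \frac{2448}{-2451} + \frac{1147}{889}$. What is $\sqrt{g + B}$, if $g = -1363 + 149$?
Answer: $\frac{i \sqrt{640268374494091}}{726313} \approx 34.838 i$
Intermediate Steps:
$B = \frac{211675}{726313}$ ($B = 2448 \left(- \frac{1}{2451}\right) + 1147 \cdot \frac{1}{889} = - \frac{816}{817} + \frac{1147}{889} = \frac{211675}{726313} \approx 0.29144$)
$g = -1214$
$\sqrt{g + B} = \sqrt{-1214 + \frac{211675}{726313}} = \sqrt{- \frac{881532307}{726313}} = \frac{i \sqrt{640268374494091}}{726313}$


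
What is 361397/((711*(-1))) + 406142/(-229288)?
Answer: -41576381149/81511884 ≈ -510.07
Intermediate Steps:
361397/((711*(-1))) + 406142/(-229288) = 361397/(-711) + 406142*(-1/229288) = 361397*(-1/711) - 203071/114644 = -361397/711 - 203071/114644 = -41576381149/81511884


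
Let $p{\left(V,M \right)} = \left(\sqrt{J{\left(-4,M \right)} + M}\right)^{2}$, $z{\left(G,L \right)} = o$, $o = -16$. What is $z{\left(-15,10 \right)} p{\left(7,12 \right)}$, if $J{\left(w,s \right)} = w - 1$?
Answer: $-112$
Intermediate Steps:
$J{\left(w,s \right)} = -1 + w$ ($J{\left(w,s \right)} = w - 1 = -1 + w$)
$z{\left(G,L \right)} = -16$
$p{\left(V,M \right)} = -5 + M$ ($p{\left(V,M \right)} = \left(\sqrt{\left(-1 - 4\right) + M}\right)^{2} = \left(\sqrt{-5 + M}\right)^{2} = -5 + M$)
$z{\left(-15,10 \right)} p{\left(7,12 \right)} = - 16 \left(-5 + 12\right) = \left(-16\right) 7 = -112$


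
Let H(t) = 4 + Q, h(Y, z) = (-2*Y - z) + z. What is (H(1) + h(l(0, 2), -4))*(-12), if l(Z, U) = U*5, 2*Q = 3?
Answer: 174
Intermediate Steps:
Q = 3/2 (Q = (½)*3 = 3/2 ≈ 1.5000)
l(Z, U) = 5*U
h(Y, z) = -2*Y (h(Y, z) = (-z - 2*Y) + z = -2*Y)
H(t) = 11/2 (H(t) = 4 + 3/2 = 11/2)
(H(1) + h(l(0, 2), -4))*(-12) = (11/2 - 10*2)*(-12) = (11/2 - 2*10)*(-12) = (11/2 - 20)*(-12) = -29/2*(-12) = 174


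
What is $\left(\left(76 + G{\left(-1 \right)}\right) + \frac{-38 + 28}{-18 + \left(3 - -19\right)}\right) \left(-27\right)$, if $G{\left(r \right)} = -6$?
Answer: $- \frac{3645}{2} \approx -1822.5$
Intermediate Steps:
$\left(\left(76 + G{\left(-1 \right)}\right) + \frac{-38 + 28}{-18 + \left(3 - -19\right)}\right) \left(-27\right) = \left(\left(76 - 6\right) + \frac{-38 + 28}{-18 + \left(3 - -19\right)}\right) \left(-27\right) = \left(70 - \frac{10}{-18 + \left(3 + 19\right)}\right) \left(-27\right) = \left(70 - \frac{10}{-18 + 22}\right) \left(-27\right) = \left(70 - \frac{10}{4}\right) \left(-27\right) = \left(70 - \frac{5}{2}\right) \left(-27\right) = \frac{135}{2} \left(-27\right) = - \frac{3645}{2}$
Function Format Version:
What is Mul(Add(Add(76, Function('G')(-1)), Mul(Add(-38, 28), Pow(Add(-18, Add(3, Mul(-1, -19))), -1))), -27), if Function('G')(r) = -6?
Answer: Rational(-3645, 2) ≈ -1822.5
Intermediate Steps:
Mul(Add(Add(76, Function('G')(-1)), Mul(Add(-38, 28), Pow(Add(-18, Add(3, Mul(-1, -19))), -1))), -27) = Mul(Add(Add(76, -6), Mul(Add(-38, 28), Pow(Add(-18, Add(3, Mul(-1, -19))), -1))), -27) = Mul(Add(70, Mul(-10, Pow(Add(-18, Add(3, 19)), -1))), -27) = Mul(Add(70, Mul(-10, Pow(Add(-18, 22), -1))), -27) = Mul(Add(70, Mul(-10, Pow(4, -1))), -27) = Mul(Add(70, Mul(-10, Rational(1, 4))), -27) = Mul(Add(70, Rational(-5, 2)), -27) = Mul(Rational(135, 2), -27) = Rational(-3645, 2)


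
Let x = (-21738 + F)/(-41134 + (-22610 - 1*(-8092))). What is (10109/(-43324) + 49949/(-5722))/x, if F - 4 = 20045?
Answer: -15456189431431/52337872299 ≈ -295.32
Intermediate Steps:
F = 20049 (F = 4 + 20045 = 20049)
x = 1689/55652 (x = (-21738 + 20049)/(-41134 + (-22610 - 1*(-8092))) = -1689/(-41134 + (-22610 + 8092)) = -1689/(-41134 - 14518) = -1689/(-55652) = -1689*(-1/55652) = 1689/55652 ≈ 0.030349)
(10109/(-43324) + 49949/(-5722))/x = (10109/(-43324) + 49949/(-5722))/(1689/55652) = (10109*(-1/43324) + 49949*(-1/5722))*(55652/1689) = (-10109/43324 - 49949/5722)*(55652/1689) = -1110917087/123949964*55652/1689 = -15456189431431/52337872299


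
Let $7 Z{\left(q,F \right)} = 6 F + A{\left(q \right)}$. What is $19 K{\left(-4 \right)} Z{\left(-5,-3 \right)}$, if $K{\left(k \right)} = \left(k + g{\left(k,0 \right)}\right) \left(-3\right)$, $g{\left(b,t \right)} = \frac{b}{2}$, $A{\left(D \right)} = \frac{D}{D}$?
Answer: $- \frac{5814}{7} \approx -830.57$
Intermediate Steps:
$A{\left(D \right)} = 1$
$g{\left(b,t \right)} = \frac{b}{2}$ ($g{\left(b,t \right)} = b \frac{1}{2} = \frac{b}{2}$)
$K{\left(k \right)} = - \frac{9 k}{2}$ ($K{\left(k \right)} = \left(k + \frac{k}{2}\right) \left(-3\right) = \frac{3 k}{2} \left(-3\right) = - \frac{9 k}{2}$)
$Z{\left(q,F \right)} = \frac{1}{7} + \frac{6 F}{7}$ ($Z{\left(q,F \right)} = \frac{6 F + 1}{7} = \frac{1 + 6 F}{7} = \frac{1}{7} + \frac{6 F}{7}$)
$19 K{\left(-4 \right)} Z{\left(-5,-3 \right)} = 19 \left(\left(- \frac{9}{2}\right) \left(-4\right)\right) \left(\frac{1}{7} + \frac{6}{7} \left(-3\right)\right) = 19 \cdot 18 \left(\frac{1}{7} - \frac{18}{7}\right) = 342 \left(- \frac{17}{7}\right) = - \frac{5814}{7}$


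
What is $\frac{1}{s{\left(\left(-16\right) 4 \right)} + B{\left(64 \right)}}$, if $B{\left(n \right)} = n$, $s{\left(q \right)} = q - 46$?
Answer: $- \frac{1}{46} \approx -0.021739$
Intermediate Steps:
$s{\left(q \right)} = -46 + q$
$\frac{1}{s{\left(\left(-16\right) 4 \right)} + B{\left(64 \right)}} = \frac{1}{\left(-46 - 64\right) + 64} = \frac{1}{-110 + 64} = \frac{1}{-46} = - \frac{1}{46}$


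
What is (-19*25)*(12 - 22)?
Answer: 4750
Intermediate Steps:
(-19*25)*(12 - 22) = -475*(-10) = 4750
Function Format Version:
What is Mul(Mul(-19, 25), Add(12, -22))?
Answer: 4750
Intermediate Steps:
Mul(Mul(-19, 25), Add(12, -22)) = Mul(-475, -10) = 4750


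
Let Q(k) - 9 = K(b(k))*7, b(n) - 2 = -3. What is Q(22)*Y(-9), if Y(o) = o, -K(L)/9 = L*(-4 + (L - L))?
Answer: 2187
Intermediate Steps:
b(n) = -1 (b(n) = 2 - 3 = -1)
K(L) = 36*L (K(L) = -9*L*(-4 + (L - L)) = -9*L*(-4 + 0) = -9*L*(-4) = -(-36)*L = 36*L)
Q(k) = -243 (Q(k) = 9 + (36*(-1))*7 = 9 - 36*7 = 9 - 252 = -243)
Q(22)*Y(-9) = -243*(-9) = 2187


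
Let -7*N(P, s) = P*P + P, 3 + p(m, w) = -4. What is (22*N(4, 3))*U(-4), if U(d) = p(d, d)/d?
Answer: -110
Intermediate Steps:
p(m, w) = -7 (p(m, w) = -3 - 4 = -7)
N(P, s) = -P/7 - P**2/7 (N(P, s) = -(P*P + P)/7 = -(P**2 + P)/7 = -(P + P**2)/7 = -P/7 - P**2/7)
U(d) = -7/d
(22*N(4, 3))*U(-4) = (22*(-1/7*4*(1 + 4)))*(-7/(-4)) = (22*(-1/7*4*5))*(-7*(-1/4)) = (22*(-20/7))*(7/4) = -440/7*7/4 = -110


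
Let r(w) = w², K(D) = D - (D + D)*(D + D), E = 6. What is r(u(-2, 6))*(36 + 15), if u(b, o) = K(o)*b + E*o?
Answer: 4964544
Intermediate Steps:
K(D) = D - 4*D² (K(D) = D - 2*D*2*D = D - 4*D²)
u(b, o) = 6*o + b*o*(1 - 4*o) (u(b, o) = (o*(1 - 4*o))*b + 6*o = b*o*(1 - 4*o) + 6*o = 6*o + b*o*(1 - 4*o))
r(u(-2, 6))*(36 + 15) = (6*(6 - 1*(-2)*(-1 + 4*6)))²*(36 + 15) = (6*(6 - 1*(-2)*(-1 + 24)))²*51 = (6*(6 - 1*(-2)*23))²*51 = (6*(6 + 46))²*51 = (6*52)²*51 = 312²*51 = 97344*51 = 4964544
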